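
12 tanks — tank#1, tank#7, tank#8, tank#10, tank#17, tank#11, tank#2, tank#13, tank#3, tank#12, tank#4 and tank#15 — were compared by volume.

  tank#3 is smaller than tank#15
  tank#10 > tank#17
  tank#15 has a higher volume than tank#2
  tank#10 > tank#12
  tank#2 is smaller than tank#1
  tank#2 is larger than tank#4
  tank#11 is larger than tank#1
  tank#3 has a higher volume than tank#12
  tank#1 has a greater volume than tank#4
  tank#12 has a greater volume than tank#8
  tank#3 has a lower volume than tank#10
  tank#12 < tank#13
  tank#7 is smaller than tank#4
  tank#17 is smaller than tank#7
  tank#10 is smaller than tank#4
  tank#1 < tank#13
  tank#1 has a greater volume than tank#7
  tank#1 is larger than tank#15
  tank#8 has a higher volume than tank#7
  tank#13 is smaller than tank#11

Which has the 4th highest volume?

Piecing the relations together gives one ordering: tank#17 < tank#7 < tank#8 < tank#12 < tank#3 < tank#10 < tank#4 < tank#2 < tank#15 < tank#1 < tank#13 < tank#11.
The 4th largest is tank#15.

tank#15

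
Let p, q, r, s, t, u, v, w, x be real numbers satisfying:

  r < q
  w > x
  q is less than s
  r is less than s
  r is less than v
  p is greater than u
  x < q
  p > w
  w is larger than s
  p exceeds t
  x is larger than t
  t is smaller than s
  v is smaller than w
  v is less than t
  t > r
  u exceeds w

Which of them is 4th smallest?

Chaining the given pairs: r < v < t < x < q < s < w < u < p.
Counting 4 from the smallest end gives x.

x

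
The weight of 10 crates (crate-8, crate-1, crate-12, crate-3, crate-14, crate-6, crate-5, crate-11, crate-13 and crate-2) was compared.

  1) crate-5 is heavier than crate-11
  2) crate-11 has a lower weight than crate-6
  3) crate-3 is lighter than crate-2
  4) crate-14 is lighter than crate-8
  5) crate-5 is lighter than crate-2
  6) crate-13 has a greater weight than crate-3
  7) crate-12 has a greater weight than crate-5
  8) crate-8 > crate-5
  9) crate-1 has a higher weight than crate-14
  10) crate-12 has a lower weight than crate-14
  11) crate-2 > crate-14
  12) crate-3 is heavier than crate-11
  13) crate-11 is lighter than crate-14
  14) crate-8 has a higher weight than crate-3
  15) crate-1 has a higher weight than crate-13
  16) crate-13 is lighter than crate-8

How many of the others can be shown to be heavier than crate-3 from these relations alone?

Directly above crate-3: crate-13, crate-8, crate-2.
One step further: crate-1 (4 so far).
Nothing else is reachable above crate-3; 4 in all.

4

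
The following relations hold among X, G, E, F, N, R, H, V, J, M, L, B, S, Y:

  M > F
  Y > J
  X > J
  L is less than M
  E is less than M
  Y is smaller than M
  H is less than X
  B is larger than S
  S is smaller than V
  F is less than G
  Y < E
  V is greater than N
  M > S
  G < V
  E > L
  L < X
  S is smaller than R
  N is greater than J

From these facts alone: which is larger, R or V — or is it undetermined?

undetermined

Following every chain through V: below V we get J, S, F, G, N.
R is not reached, and no chain runs the other way from R to V.
So the given relations leave the order of V and R undetermined.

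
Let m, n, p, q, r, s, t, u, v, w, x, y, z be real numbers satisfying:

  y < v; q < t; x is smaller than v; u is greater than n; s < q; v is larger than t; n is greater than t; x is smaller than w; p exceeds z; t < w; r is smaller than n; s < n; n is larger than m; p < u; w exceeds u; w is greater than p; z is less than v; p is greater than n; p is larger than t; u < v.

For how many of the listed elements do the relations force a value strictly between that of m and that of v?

3

The relations place m below v. An element lies strictly between them when it is forced above m and also forced below v.
Above m: {n, p, u, w}. Below v: {s, q, t, r, z, n, p, x, y, u}.
Intersection: {n, p, u} — 3.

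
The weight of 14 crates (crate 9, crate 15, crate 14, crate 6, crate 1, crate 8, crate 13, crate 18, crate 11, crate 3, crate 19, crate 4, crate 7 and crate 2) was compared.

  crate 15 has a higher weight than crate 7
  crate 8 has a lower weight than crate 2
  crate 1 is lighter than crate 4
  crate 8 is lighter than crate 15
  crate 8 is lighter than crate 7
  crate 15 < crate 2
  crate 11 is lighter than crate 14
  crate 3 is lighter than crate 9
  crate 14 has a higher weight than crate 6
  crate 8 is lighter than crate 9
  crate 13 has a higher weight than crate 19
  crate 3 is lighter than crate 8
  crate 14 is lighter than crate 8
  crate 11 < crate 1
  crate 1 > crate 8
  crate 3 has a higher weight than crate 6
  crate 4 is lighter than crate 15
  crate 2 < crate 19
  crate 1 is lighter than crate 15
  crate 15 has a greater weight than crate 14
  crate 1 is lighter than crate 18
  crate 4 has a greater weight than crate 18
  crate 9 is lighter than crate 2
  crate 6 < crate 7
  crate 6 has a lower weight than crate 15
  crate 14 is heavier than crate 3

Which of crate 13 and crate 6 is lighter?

Link the given pairs in sequence: crate 6 < crate 3; crate 3 < crate 14; crate 14 < crate 8; crate 8 < crate 1; crate 1 < crate 18; crate 18 < crate 4; crate 4 < crate 15; crate 15 < crate 2; crate 2 < crate 19; crate 19 < crate 13.
Chaining these gives crate 6 < crate 3 < crate 14 < crate 8 < crate 1 < crate 18 < crate 4 < crate 15 < crate 2 < crate 19 < crate 13.
So crate 6 < crate 13; crate 6 is the lighter of the two.

crate 6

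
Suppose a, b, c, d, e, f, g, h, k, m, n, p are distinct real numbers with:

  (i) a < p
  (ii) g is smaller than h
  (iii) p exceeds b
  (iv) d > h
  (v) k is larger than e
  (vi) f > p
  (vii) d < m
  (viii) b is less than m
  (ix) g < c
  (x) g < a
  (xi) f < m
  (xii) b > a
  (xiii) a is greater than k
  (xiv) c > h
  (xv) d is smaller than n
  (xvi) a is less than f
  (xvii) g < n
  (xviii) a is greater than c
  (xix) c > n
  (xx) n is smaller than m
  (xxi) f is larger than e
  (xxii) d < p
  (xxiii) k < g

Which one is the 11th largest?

k

Chaining the given pairs: e < k < g < h < d < n < c < a < b < p < f < m.
The 11th largest is k.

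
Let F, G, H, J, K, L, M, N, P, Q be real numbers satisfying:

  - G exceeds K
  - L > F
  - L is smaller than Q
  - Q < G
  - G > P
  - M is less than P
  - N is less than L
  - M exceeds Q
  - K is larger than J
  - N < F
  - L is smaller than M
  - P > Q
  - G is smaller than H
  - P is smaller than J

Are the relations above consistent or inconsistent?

consistent

The single ordering N < F < L < Q < M < P < J < K < G < H satisfies every listed relation, so no contradiction arises.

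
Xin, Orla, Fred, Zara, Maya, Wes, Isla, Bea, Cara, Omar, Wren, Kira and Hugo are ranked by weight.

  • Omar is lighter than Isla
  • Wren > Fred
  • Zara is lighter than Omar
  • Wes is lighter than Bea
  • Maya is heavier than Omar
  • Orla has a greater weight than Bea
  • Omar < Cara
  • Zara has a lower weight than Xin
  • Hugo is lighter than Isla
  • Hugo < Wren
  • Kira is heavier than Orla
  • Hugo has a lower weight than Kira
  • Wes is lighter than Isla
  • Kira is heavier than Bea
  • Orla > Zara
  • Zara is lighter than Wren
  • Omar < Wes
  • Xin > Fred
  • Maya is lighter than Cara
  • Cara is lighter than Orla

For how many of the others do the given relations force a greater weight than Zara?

From Zara the given relations immediately reach Omar, Wren, Xin, Orla.
From those, Maya, Wes, Cara, Isla, Kira — 9 in total.
From those, Bea — 10 in total.
Nothing else is reachable above Zara; 10 in all.

10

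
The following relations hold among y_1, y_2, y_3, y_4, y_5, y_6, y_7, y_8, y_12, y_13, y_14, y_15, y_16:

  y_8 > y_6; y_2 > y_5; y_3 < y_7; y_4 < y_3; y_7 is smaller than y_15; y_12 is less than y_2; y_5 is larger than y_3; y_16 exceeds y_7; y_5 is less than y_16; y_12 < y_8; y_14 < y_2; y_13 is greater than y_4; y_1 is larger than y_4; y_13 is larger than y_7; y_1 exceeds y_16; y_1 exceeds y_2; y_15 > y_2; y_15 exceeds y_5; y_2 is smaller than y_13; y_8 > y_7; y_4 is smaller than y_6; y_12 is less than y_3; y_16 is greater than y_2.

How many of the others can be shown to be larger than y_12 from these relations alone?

From y_12 the given relations immediately reach y_3, y_2, y_8.
From those, y_5, y_7, y_16, y_1, y_13, y_15 — 9 in total.
Nothing else is reachable above y_12; 9 in all.

9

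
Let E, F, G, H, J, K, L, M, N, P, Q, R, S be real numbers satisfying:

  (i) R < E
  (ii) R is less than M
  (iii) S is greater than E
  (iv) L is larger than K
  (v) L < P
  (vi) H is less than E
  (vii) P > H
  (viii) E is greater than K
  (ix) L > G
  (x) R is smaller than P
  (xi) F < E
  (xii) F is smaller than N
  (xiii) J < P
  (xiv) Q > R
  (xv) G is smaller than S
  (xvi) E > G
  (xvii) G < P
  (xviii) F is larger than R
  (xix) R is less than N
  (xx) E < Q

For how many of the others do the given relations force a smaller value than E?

5

From E the given relations immediately reach R, H, K, F, G.
Nothing else is reachable below E; 5 in all.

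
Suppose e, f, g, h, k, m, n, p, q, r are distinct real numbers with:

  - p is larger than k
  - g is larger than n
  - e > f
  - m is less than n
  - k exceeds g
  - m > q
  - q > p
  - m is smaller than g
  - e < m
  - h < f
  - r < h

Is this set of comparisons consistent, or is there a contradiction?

Chaining the given relations yields m < n < g < k < p < q, so m < q. But one relation states q < m. These cannot both hold.

inconsistent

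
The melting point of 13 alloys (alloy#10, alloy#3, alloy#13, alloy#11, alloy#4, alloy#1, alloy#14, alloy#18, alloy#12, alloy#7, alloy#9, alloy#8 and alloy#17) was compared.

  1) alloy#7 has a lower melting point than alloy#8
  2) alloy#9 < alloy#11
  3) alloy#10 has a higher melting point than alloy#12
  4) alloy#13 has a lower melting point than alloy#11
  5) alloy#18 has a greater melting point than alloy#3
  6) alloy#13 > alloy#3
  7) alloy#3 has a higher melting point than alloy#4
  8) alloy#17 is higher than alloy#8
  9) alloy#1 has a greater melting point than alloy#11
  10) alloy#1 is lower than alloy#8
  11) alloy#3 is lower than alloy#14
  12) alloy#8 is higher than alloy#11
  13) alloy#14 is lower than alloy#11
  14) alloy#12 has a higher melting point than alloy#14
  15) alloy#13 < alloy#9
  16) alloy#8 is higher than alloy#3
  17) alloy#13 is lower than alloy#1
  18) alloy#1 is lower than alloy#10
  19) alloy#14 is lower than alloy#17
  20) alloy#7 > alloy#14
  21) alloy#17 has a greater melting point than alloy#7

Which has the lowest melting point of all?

alloy#4

alloy#3 is not least since alloy#4 < alloy#3; alloy#13 is not least since alloy#3 < alloy#13; alloy#14 is not least since alloy#3 < alloy#14; alloy#12 is not least since alloy#14 < alloy#12; alloy#9 is not least since alloy#13 < alloy#9; alloy#7 is not least since alloy#14 < alloy#7; alloy#11 is not least since alloy#14 < alloy#11; alloy#1 is not least since alloy#13 < alloy#1; alloy#8 is not least since alloy#1 < alloy#8; alloy#10 is not least since alloy#12 < alloy#10; alloy#17 is not least since alloy#8 < alloy#17; alloy#18 is not least since alloy#3 < alloy#18.
Only alloy#4 has nothing below it, so alloy#4 is the lowest melting point.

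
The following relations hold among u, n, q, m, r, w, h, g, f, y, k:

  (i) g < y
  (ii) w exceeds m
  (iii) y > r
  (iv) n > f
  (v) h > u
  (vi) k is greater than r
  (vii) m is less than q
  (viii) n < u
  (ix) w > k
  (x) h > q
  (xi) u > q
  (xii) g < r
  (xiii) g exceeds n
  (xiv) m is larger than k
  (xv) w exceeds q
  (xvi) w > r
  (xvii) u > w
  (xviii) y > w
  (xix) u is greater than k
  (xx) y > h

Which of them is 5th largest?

Chaining the given pairs: f < n < g < r < k < m < q < w < u < h < y.
The 5th largest is q.

q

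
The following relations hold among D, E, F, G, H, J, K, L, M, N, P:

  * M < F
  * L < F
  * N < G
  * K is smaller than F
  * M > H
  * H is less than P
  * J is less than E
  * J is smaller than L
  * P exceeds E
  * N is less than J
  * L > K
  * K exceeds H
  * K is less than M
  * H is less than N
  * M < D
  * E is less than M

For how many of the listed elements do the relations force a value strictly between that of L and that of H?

Chaining upward from H reaches: K, N, J, E, P, M, D, G, F.
Chaining downward from L reaches: K, N, J.
Strictly between H and L are those in both lists: K, N, J — 3 elements.

3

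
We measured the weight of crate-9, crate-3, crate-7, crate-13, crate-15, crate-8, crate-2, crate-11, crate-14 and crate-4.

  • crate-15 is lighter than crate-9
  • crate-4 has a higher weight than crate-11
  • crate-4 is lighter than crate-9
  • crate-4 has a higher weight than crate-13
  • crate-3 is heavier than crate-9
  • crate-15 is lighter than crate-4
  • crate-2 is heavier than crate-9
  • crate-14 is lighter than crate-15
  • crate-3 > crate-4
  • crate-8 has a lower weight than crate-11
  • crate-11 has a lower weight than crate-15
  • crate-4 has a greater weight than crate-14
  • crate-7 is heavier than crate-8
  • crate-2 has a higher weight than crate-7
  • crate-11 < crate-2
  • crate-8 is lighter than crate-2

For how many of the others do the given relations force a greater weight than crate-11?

5

From crate-11 the given relations immediately reach crate-15, crate-4, crate-2.
From those, crate-9, crate-3 — 5 in total.
No other element is forced above crate-11 by the given relations, so the count is 5.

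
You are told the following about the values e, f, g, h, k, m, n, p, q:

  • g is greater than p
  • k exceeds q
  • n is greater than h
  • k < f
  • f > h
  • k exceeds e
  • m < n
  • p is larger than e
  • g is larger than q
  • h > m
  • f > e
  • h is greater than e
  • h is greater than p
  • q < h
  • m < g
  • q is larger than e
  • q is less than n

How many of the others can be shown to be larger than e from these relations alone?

7

Directly above e: q, p, k, h, f.
One step further: n, g (7 so far).
Nothing else is reachable above e; 7 in all.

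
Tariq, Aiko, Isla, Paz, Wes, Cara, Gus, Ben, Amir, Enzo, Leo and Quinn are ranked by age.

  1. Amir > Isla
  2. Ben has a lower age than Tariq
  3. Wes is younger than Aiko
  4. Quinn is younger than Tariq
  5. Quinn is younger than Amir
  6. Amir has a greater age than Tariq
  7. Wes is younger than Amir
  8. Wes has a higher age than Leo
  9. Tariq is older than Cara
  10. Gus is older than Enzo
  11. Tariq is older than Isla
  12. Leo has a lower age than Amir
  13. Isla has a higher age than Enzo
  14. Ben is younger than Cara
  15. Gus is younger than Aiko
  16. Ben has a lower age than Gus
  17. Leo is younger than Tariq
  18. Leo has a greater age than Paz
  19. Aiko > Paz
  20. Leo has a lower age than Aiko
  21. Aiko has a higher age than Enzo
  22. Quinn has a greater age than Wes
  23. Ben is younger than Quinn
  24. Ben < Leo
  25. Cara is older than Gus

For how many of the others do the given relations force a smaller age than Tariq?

9

From Tariq the given relations immediately reach Ben, Leo, Isla, Cara, Quinn.
From those, Paz, Enzo, Gus, Wes — 9 in total.
No other element is forced below Tariq by the given relations, so the count is 9.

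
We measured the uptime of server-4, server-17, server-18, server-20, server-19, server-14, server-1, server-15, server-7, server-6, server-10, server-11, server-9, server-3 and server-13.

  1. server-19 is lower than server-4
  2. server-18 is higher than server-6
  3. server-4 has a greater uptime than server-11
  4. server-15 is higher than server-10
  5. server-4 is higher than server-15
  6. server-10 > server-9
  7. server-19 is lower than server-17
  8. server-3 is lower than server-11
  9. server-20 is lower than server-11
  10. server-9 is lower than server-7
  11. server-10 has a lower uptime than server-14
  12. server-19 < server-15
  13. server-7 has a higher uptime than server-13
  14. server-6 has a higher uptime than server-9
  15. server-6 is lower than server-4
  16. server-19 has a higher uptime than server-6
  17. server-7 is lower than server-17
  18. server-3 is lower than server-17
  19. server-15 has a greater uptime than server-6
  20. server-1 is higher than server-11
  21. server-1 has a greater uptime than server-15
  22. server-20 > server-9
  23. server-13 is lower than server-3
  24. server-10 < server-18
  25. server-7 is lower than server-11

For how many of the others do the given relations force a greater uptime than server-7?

4

From server-7 the given relations immediately reach server-11, server-17.
From those, server-4, server-1 — 4 in total.
No other element is forced above server-7 by the given relations, so the count is 4.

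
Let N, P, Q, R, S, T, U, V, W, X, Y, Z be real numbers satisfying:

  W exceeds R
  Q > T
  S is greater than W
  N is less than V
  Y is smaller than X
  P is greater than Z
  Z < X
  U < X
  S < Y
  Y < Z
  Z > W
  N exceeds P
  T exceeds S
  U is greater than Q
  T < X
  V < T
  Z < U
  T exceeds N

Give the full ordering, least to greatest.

R < W < S < Y < Z < P < N < V < T < Q < U < X

Nothing is placed below R, so it is least; from there R < W; W < S; S < Y; Y < Z; Z < P; P < N; N < V; V < T; T < Q; Q < U; U < X, each given directly.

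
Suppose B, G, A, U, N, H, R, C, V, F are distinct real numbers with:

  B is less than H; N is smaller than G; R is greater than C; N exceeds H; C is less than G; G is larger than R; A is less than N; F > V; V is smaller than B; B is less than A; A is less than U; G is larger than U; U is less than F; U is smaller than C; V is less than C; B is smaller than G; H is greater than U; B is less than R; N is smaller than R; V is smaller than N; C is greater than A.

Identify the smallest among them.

V

B is not least since V < B; A is not least since B < A; U is not least since A < U; H is not least since U < H; N is not least since V < N; F is not least since U < F; C is not least since U < C; R is not least since B < R; G is not least since R < G.
Only V has nothing below it, so V is the smallest.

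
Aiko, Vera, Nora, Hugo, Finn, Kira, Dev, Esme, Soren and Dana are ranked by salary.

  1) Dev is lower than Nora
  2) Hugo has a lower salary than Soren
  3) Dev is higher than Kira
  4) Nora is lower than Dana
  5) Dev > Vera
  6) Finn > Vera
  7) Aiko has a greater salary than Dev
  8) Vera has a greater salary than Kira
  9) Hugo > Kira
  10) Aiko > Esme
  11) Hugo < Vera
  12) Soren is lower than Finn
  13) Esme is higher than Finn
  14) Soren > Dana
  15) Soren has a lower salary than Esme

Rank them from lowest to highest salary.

Nothing is placed below Kira, so it is least; from there Kira < Hugo; Hugo < Vera; Vera < Dev; Dev < Nora; Nora < Dana; Dana < Soren; Soren < Finn; Finn < Esme; Esme < Aiko, each given directly.

Kira < Hugo < Vera < Dev < Nora < Dana < Soren < Finn < Esme < Aiko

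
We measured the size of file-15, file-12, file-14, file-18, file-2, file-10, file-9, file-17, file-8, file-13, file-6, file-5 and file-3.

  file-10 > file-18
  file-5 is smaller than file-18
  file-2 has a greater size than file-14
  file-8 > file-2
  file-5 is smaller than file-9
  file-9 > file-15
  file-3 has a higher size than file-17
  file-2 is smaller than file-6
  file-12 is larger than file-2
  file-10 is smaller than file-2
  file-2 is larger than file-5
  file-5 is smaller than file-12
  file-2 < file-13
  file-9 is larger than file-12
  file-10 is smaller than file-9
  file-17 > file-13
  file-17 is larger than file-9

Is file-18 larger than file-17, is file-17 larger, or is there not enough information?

file-17

file-18 < file-10 and file-10 < file-2 give file-18 < file-2.
With file-2 < file-12: file-18 < file-10 < file-2 < file-12.
With file-12 < file-9: file-18 < file-10 < file-2 < file-12 < file-9.
With file-9 < file-17: file-18 < file-10 < file-2 < file-12 < file-9 < file-17.
So file-17 is larger.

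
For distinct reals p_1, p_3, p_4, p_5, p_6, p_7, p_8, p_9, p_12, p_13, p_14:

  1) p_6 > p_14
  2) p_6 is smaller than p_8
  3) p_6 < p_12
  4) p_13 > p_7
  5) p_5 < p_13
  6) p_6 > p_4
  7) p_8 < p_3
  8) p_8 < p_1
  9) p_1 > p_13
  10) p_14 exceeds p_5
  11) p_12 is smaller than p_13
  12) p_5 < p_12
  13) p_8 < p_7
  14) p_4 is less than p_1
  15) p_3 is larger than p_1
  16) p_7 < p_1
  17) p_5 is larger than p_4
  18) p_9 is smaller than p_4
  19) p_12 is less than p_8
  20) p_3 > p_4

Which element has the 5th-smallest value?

p_6

Chaining the given pairs: p_9 < p_4 < p_5 < p_14 < p_6 < p_12 < p_8 < p_7 < p_13 < p_1 < p_3.
Counting 5 from the smallest end gives p_6.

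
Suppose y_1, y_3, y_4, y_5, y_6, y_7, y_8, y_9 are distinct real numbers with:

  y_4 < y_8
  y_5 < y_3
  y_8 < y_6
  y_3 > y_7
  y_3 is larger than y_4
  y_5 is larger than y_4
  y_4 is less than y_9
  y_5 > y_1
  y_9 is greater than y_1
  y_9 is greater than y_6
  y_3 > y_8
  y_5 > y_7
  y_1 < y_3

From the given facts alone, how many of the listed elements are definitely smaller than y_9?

4

The elements the relations force below y_9 are y_4, y_8, y_1, y_6 — no chain reaches any other.
That is 4.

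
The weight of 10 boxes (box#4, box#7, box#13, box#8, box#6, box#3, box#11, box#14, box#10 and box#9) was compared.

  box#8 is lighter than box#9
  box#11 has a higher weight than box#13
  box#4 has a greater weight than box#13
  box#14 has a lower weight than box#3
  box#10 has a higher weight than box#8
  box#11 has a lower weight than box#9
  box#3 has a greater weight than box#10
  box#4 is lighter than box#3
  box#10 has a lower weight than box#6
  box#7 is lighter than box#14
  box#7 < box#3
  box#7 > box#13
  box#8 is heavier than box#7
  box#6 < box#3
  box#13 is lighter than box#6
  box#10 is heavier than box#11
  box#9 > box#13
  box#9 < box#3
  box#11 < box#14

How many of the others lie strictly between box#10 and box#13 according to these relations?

Chaining upward from box#13 reaches: box#11, box#4, box#7, box#8, box#9, box#14, box#6, box#3.
Chaining downward from box#10 reaches: box#11, box#7, box#8.
Strictly between box#13 and box#10 are those in both lists: box#11, box#7, box#8 — 3 elements.

3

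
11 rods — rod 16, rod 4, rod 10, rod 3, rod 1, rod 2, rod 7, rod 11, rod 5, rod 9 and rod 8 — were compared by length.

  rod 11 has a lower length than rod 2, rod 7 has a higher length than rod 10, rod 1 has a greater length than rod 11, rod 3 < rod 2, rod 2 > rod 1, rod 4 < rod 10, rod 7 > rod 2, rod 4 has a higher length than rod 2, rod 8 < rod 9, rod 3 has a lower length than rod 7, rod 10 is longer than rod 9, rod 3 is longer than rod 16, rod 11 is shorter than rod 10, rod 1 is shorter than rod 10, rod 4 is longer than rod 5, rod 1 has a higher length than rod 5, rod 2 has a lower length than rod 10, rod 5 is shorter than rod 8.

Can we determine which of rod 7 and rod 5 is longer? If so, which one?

Link the given pairs in sequence: rod 5 < rod 1; rod 1 < rod 2; rod 2 < rod 10; rod 10 < rod 7.
Chaining these gives rod 5 < rod 1 < rod 2 < rod 10 < rod 7.
So rod 7 is longer.

rod 7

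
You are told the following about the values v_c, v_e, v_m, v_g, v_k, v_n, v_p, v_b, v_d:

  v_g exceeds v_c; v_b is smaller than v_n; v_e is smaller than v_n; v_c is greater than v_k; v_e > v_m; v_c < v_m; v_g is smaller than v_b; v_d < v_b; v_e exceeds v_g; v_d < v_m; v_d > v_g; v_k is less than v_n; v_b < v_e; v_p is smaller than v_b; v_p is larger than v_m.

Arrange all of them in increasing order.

Nothing is placed below v_k, so it is least; from there v_k < v_c; v_c < v_g; v_g < v_d; v_d < v_m; v_m < v_p; v_p < v_b; v_b < v_e; v_e < v_n, each given directly.

v_k < v_c < v_g < v_d < v_m < v_p < v_b < v_e < v_n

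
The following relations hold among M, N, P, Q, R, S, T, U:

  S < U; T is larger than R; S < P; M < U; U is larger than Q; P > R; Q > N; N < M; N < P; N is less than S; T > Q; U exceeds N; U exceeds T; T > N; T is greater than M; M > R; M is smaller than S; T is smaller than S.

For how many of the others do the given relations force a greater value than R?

5

The elements the relations force above R are M, T, S, P, U — no chain reaches any other.
That is 5.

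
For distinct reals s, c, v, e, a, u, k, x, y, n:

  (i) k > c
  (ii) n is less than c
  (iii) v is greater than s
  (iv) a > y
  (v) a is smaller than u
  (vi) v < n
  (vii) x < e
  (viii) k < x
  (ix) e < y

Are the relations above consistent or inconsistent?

consistent

The single ordering s < v < n < c < k < x < e < y < a < u satisfies every listed relation, so no contradiction arises.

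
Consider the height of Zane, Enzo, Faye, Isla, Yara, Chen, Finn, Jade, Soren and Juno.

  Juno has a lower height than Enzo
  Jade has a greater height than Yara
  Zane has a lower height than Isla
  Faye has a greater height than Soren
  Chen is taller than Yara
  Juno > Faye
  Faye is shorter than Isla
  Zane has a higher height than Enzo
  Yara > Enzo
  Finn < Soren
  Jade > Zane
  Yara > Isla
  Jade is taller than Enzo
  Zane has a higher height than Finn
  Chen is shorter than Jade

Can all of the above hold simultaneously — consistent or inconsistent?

consistent

Every relation is compatible with Finn < Soren < Faye < Juno < Enzo < Zane < Isla < Yara < Chen < Jade; the set is consistent.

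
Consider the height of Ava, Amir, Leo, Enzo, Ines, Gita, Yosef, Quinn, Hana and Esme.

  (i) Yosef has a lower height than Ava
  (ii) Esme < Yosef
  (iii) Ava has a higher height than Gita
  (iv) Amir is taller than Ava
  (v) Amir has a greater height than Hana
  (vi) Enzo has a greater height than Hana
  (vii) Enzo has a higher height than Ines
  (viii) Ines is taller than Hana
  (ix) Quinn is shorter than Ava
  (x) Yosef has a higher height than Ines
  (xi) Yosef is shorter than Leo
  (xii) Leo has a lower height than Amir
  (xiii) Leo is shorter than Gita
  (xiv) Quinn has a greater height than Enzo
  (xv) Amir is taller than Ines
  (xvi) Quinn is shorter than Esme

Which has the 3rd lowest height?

The consecutive relations fix a unique order: Hana < Ines < Enzo < Quinn < Esme < Yosef < Leo < Gita < Ava < Amir.
The 3rd smallest is Enzo.

Enzo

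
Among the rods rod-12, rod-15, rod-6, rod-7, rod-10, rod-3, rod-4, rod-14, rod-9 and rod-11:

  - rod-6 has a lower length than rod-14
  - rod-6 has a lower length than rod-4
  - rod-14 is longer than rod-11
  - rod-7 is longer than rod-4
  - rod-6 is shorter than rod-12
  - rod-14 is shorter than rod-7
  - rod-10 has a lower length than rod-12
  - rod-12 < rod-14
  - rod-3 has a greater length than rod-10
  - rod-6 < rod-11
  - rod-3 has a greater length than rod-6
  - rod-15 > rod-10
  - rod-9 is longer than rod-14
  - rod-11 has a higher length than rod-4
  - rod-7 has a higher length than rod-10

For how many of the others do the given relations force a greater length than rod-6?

7

Directly above rod-6: rod-4, rod-11, rod-3, rod-12, rod-14.
One step further: rod-7, rod-9 (7 so far).
Nothing else is reachable above rod-6; 7 in all.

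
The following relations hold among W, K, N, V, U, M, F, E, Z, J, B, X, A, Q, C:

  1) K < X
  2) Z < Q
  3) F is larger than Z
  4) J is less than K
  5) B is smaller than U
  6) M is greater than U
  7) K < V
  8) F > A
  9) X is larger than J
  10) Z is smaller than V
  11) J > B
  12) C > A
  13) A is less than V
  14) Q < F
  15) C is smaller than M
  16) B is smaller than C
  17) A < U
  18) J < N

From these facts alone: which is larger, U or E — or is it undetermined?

undetermined

Following every chain through E: nothing is chained to E.
U is not reached, and no chain runs the other way from U to E.
So the given relations leave the order of E and U undetermined.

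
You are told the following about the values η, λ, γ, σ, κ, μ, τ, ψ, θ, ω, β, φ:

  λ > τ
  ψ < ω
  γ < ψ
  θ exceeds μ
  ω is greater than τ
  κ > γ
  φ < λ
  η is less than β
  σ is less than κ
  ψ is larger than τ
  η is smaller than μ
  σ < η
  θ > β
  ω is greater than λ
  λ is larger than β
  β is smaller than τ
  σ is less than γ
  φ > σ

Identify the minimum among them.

Chaining upward from σ: directly above it, η, γ, φ, κ; then μ, β, λ, ψ; then τ, θ, ω.
That covers every other element, and nothing is given below σ, so σ is the minimum.

σ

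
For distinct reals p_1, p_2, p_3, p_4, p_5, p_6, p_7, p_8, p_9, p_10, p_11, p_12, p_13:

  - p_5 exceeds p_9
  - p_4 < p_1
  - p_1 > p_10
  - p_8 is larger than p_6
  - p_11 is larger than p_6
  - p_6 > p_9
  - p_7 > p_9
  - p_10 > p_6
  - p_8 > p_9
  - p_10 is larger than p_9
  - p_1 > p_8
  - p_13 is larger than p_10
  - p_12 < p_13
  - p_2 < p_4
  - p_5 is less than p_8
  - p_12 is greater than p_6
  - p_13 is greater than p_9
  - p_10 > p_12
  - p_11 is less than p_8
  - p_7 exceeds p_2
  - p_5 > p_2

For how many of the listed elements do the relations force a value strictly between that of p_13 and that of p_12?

The relations place p_12 below p_13. An element lies strictly between them when it is forced above p_12 and also forced below p_13.
Above p_12: {p_10, p_1}. Below p_13: {p_9, p_6, p_10}.
Intersection: {p_10} — 1.

1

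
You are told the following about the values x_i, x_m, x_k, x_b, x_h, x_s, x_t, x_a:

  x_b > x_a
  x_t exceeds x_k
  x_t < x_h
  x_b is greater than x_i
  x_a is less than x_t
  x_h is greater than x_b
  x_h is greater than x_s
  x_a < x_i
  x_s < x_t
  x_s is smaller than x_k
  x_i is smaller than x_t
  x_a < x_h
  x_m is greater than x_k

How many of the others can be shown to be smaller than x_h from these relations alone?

From x_h the given relations immediately reach x_a, x_s, x_b, x_t.
From those, x_i, x_k — 6 in total.
Nothing else is reachable below x_h; 6 in all.

6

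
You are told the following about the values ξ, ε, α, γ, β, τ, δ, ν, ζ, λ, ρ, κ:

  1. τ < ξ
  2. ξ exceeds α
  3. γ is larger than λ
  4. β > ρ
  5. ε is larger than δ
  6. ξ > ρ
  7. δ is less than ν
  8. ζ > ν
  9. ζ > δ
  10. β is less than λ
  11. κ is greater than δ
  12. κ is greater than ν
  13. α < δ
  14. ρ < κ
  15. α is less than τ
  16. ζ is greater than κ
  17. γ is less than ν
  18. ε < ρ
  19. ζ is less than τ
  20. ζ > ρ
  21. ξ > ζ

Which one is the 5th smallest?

β

Chaining the given pairs: α < δ < ε < ρ < β < λ < γ < ν < κ < ζ < τ < ξ.
Counting 5 from the smallest end gives β.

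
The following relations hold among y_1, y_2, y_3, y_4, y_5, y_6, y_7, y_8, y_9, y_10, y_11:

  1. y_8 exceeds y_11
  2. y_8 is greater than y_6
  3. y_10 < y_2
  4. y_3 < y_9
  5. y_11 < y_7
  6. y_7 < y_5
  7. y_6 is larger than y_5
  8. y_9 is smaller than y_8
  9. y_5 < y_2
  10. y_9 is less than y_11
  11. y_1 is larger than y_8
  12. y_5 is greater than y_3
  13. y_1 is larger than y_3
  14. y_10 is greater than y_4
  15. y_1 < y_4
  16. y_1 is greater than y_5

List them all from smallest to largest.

y_3 < y_9 < y_11 < y_7 < y_5 < y_6 < y_8 < y_1 < y_4 < y_10 < y_2

Nothing is placed below y_3, so it is least; from there y_3 < y_9; y_9 < y_11; y_11 < y_7; y_7 < y_5; y_5 < y_6; y_6 < y_8; y_8 < y_1; y_1 < y_4; y_4 < y_10; y_10 < y_2, each given directly.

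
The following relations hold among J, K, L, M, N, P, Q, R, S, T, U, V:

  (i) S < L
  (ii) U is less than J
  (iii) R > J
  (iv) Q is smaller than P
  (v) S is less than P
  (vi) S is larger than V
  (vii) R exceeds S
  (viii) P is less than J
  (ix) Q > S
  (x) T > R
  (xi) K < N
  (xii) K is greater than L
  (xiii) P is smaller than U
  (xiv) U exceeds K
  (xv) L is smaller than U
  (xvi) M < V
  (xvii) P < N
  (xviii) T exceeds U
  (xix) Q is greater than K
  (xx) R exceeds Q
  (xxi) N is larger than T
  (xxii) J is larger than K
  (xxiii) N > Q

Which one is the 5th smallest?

Piecing the relations together gives one ordering: M < V < S < L < K < Q < P < U < J < R < T < N.
Counting 5 from the smallest end gives K.

K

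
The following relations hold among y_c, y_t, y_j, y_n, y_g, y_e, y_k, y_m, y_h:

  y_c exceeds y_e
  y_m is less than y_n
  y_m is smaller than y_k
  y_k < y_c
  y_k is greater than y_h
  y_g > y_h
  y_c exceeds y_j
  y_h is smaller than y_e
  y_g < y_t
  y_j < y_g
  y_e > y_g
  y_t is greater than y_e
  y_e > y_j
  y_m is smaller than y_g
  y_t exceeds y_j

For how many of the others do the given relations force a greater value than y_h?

The elements the relations force above y_h are y_k, y_g, y_e, y_c, y_t — no chain reaches any other.
That is 5.

5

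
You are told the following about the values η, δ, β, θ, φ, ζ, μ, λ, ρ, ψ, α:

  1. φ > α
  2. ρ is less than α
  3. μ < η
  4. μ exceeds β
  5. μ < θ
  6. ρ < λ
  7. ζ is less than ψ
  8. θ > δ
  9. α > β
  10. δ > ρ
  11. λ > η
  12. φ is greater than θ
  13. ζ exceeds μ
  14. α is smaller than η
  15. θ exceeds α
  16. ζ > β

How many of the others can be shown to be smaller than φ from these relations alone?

6

The elements the relations force below φ are ρ, β, μ, α, δ, θ — no chain reaches any other.
That is 6.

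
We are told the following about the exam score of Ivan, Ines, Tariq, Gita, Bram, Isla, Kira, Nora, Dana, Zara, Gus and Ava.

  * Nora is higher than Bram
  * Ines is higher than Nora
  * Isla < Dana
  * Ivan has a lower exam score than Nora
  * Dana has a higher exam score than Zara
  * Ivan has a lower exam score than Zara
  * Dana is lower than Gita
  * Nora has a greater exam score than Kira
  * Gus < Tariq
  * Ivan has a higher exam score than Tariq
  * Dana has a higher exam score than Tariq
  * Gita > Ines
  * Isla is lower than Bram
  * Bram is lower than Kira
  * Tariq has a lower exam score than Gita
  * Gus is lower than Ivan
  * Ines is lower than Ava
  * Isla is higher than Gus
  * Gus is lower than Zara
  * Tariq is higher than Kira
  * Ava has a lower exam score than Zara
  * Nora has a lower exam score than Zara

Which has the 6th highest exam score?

Nora

Piecing the relations together gives one ordering: Gus < Isla < Bram < Kira < Tariq < Ivan < Nora < Ines < Ava < Zara < Dana < Gita.
Counting 6 from the largest end gives Nora.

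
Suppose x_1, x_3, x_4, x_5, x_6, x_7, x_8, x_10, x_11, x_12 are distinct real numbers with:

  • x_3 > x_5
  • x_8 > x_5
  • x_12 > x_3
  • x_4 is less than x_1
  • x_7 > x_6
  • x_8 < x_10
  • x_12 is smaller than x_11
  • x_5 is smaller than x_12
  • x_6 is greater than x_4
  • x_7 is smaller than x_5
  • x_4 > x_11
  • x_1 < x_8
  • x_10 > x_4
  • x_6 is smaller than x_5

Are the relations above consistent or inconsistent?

We have x_4 < x_6 stated directly, yet also x_6 < x_7 < x_5 < x_3 < x_12 < x_11 < x_4 by chaining the others — so x_6 < x_4. Contradiction.

inconsistent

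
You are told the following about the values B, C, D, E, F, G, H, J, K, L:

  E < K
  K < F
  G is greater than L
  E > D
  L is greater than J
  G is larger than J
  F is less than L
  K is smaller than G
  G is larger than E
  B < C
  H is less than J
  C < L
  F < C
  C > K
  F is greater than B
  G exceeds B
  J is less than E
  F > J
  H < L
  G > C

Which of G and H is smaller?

H

The relevant relations are H < J; J < E; E < K; K < C; C < G.
Together: H < J < E < K < C < G.
So H < G; H is the smaller of the two.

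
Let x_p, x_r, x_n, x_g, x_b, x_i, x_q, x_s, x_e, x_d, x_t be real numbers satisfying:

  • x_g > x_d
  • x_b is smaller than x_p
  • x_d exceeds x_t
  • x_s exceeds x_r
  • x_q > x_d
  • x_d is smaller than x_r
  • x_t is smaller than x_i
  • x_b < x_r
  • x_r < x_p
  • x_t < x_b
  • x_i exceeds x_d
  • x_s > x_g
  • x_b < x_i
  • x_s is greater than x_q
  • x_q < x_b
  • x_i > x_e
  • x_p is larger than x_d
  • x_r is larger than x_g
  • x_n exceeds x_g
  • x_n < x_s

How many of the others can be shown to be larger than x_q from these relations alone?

Directly above x_q: x_b, x_s.
One step further: x_r, x_p, x_i (5 so far).
No other element is forced above x_q by the given relations, so the count is 5.

5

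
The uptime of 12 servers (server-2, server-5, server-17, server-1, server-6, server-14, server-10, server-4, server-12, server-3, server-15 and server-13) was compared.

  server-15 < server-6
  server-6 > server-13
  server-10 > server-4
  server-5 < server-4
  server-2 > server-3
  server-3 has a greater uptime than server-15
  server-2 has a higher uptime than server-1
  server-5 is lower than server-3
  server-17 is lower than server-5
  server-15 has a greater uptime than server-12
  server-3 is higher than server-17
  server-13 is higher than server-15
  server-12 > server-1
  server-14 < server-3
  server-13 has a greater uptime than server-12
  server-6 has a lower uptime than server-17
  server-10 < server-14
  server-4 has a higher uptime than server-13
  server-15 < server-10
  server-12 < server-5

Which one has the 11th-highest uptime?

Chaining the given pairs: server-1 < server-12 < server-15 < server-13 < server-6 < server-17 < server-5 < server-4 < server-10 < server-14 < server-3 < server-2.
Counting 11 from the largest end gives server-12.

server-12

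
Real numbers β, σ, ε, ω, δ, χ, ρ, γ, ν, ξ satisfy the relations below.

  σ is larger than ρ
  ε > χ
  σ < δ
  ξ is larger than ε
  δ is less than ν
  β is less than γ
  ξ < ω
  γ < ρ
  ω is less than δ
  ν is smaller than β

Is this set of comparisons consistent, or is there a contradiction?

inconsistent

Chaining the given relations yields δ < ν < β < γ < ρ < σ, so δ < σ. But one relation states σ < δ. These cannot both hold.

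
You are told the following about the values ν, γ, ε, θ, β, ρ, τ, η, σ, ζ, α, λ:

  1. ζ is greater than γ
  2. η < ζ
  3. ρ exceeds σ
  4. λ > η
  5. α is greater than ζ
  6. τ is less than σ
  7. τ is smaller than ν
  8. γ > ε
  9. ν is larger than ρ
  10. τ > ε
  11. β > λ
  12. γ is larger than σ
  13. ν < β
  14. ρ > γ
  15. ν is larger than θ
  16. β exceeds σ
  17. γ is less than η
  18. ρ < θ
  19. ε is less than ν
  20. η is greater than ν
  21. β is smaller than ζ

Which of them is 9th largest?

Chaining the given pairs: ε < τ < σ < γ < ρ < θ < ν < η < λ < β < ζ < α.
The 9th largest is γ.

γ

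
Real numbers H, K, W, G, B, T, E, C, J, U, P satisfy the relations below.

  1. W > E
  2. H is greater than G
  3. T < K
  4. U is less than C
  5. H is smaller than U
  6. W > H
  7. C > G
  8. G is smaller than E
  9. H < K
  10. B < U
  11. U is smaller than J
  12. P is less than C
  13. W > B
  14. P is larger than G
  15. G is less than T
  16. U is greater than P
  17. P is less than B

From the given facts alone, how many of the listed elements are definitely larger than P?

5

Directly above P: B, U, C.
One step further: J, W (5 so far).
No other element is forced above P by the given relations, so the count is 5.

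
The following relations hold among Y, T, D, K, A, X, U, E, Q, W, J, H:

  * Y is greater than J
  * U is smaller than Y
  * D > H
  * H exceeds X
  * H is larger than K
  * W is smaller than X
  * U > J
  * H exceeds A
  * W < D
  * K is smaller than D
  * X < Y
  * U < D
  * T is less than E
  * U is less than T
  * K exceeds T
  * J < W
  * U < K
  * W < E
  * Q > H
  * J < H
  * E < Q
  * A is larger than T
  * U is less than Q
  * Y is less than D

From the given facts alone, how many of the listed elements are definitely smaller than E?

4

Directly below E: T, W.
One step further: J, U (4 so far).
No other element is forced below E by the given relations, so the count is 4.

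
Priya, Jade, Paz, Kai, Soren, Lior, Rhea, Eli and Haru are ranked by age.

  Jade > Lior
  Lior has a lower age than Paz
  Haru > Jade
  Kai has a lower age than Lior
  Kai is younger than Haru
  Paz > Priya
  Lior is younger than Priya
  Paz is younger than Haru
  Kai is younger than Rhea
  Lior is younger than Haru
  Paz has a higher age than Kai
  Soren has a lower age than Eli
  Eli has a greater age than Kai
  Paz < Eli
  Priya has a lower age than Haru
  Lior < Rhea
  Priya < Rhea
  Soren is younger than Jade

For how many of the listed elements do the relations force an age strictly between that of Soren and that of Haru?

The relations place Soren below Haru. An element lies strictly between them when it is forced above Soren and also forced below Haru.
Above Soren: {Eli, Jade}. Below Haru: {Kai, Lior, Priya, Paz, Jade}.
Intersection: {Jade} — 1.

1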